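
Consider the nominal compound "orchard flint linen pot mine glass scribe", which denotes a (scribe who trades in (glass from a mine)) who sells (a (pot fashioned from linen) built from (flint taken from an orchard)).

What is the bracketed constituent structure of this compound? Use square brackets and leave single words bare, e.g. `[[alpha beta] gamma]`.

[[[orchard flint] [linen pot]] [[mine glass] scribe]]

At the top level: head "scribe" (specifically "mine glass scribe"); modifier "orchard flint linen pot".
"orchard flint linen pot" → head "pot" (specifically "linen pot"), modifier "orchard flint".
"orchard flint" → head "flint", modifier "orchard".
"linen pot" → head "pot", modifier "linen".
"mine glass scribe" → head "scribe", modifier "mine glass".
"mine glass" → head "glass", modifier "mine".
So the structure is [[[orchard flint] [linen pot]] [[mine glass] scribe]].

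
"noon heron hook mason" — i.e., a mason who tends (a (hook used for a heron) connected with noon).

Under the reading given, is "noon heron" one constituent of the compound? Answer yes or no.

no

The top-level split is [noon heron hook] [mason]; the full structure is [[noon [heron hook]] mason].
"noon heron" straddles a constituent boundary, so it is not a single unit.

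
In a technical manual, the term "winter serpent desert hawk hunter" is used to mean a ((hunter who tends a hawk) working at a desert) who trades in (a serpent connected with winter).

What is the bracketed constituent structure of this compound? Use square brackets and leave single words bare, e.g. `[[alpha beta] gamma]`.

Whole compound: head "hunter" (specifically "desert hawk hunter"), modifier "winter serpent".
Within "winter serpent", the head is "serpent" and the modifier is "winter".
Within "desert hawk hunter", the head is "hunter" (specifically "hawk hunter") and the modifier is "desert".
Within "hawk hunter", the head is "hunter" and the modifier is "hawk".
Assembled: [[winter serpent] [desert [hawk hunter]]].

[[winter serpent] [desert [hawk hunter]]]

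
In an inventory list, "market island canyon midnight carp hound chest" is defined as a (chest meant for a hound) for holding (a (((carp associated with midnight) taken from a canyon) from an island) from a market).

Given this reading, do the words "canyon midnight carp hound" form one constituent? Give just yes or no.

The top-level split is [market island canyon midnight carp] [hound chest]; the full structure is [[market [island [canyon [midnight carp]]]] [hound chest]].
"canyon midnight carp hound" straddles a constituent boundary, so it is not a single unit.

no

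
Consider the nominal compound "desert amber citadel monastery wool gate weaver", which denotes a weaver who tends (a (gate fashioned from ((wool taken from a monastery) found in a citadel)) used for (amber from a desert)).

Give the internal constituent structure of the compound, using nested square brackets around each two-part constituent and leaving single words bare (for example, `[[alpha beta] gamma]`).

The outermost head in the paraphrase is "weaver", modified by "desert amber citadel monastery wool gate".
"desert amber citadel monastery wool gate" → head "gate" (specifically "citadel monastery wool gate"), modifier "desert amber".
"desert amber" → head "amber", modifier "desert".
"citadel monastery wool gate" → head "gate", modifier "citadel monastery wool".
"citadel monastery wool" → head "wool" (specifically "monastery wool"), modifier "citadel".
"monastery wool" → head "wool", modifier "monastery".
So the structure is [[[desert amber] [[citadel [monastery wool]] gate]] weaver].

[[[desert amber] [[citadel [monastery wool]] gate]] weaver]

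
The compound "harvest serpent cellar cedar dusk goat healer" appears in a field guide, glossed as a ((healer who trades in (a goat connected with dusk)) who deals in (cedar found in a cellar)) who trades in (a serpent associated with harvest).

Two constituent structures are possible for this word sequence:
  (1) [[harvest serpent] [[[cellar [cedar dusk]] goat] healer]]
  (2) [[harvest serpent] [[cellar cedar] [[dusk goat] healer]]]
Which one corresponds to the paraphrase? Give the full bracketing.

The paraphrase's head is the "healer" part ("cellar cedar dusk goat healer"); its modifier is "harvest serpent".
That top-level split, carried through the inner groups, gives [[harvest serpent] [[cellar cedar] [[dusk goat] healer]]].

[[harvest serpent] [[cellar cedar] [[dusk goat] healer]]]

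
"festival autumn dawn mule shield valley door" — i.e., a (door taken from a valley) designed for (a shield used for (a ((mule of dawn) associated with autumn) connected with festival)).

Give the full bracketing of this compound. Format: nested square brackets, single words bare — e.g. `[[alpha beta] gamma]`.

Overall it is a kind of door (specifically "valley door"); the modifier is "festival autumn dawn mule shield".
Within "festival autumn dawn mule shield", the head is "shield" and the modifier is "festival autumn dawn mule".
Within "festival autumn dawn mule", the head is "mule" (specifically "autumn dawn mule") and the modifier is "festival".
Within "autumn dawn mule", the head is "mule" (specifically "dawn mule") and the modifier is "autumn".
Within "dawn mule", the head is "mule" and the modifier is "dawn".
Within "valley door", the head is "door" and the modifier is "valley".
Putting it together: [[[festival [autumn [dawn mule]]] shield] [valley door]].

[[[festival [autumn [dawn mule]]] shield] [valley door]]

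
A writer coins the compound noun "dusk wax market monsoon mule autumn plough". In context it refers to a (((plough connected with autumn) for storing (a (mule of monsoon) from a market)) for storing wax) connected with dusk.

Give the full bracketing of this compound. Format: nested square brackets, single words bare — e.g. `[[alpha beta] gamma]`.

[dusk [wax [[market [monsoon mule]] [autumn plough]]]]

Overall it is a kind of plough (specifically "wax market monsoon mule autumn plough"); the modifier is "dusk".
Inside "wax market monsoon mule autumn plough": head "plough" (specifically "market monsoon mule autumn plough"), modifier "wax".
Inside "market monsoon mule autumn plough": head "plough" (specifically "autumn plough"), modifier "market monsoon mule".
Inside "market monsoon mule": head "mule" (specifically "monsoon mule"), modifier "market".
Inside "monsoon mule": head "mule", modifier "monsoon".
Inside "autumn plough": head "plough", modifier "autumn".
Assembled: [dusk [wax [[market [monsoon mule]] [autumn plough]]]].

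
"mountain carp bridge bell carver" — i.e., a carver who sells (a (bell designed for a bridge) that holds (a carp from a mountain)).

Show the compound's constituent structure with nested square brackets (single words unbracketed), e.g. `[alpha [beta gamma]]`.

Overall it is a kind of carver; the modifier is "mountain carp bridge bell".
Inside "mountain carp bridge bell": head "bell" (specifically "bridge bell"), modifier "mountain carp".
Inside "mountain carp": head "carp", modifier "mountain".
Inside "bridge bell": head "bell", modifier "bridge".
So the structure is [[[mountain carp] [bridge bell]] carver].

[[[mountain carp] [bridge bell]] carver]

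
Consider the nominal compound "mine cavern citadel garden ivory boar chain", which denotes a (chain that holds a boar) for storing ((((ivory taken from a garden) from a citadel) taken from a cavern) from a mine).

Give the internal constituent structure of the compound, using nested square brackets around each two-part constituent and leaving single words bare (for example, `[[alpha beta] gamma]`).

[[mine [cavern [citadel [garden ivory]]]] [boar chain]]

At the top level: head "chain" (specifically "boar chain"); modifier "mine cavern citadel garden ivory".
Inside "mine cavern citadel garden ivory": head "ivory" (specifically "cavern citadel garden ivory"), modifier "mine".
Inside "cavern citadel garden ivory": head "ivory" (specifically "citadel garden ivory"), modifier "cavern".
Inside "citadel garden ivory": head "ivory" (specifically "garden ivory"), modifier "citadel".
Inside "garden ivory": head "ivory", modifier "garden".
Inside "boar chain": head "chain", modifier "boar".
So the structure is [[mine [cavern [citadel [garden ivory]]]] [boar chain]].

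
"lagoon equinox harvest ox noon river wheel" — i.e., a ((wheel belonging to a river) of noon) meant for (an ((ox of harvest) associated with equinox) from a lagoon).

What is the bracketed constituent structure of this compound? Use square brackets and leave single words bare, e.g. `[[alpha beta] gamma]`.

At the top level: head "wheel" (specifically "noon river wheel"); modifier "lagoon equinox harvest ox".
Within "lagoon equinox harvest ox", the head is "ox" (specifically "equinox harvest ox") and the modifier is "lagoon".
Within "equinox harvest ox", the head is "ox" (specifically "harvest ox") and the modifier is "equinox".
Within "harvest ox", the head is "ox" and the modifier is "harvest".
Within "noon river wheel", the head is "wheel" (specifically "river wheel") and the modifier is "noon".
Within "river wheel", the head is "wheel" and the modifier is "river".
Assembled: [[lagoon [equinox [harvest ox]]] [noon [river wheel]]].

[[lagoon [equinox [harvest ox]]] [noon [river wheel]]]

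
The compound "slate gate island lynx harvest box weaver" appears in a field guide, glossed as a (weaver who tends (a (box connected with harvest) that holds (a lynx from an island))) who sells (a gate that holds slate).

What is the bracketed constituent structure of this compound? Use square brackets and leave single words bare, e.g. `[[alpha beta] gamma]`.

At the top level: head "weaver" (specifically "island lynx harvest box weaver"); modifier "slate gate".
Within "slate gate", the head is "gate" and the modifier is "slate".
Within "island lynx harvest box weaver", the head is "weaver" and the modifier is "island lynx harvest box".
Within "island lynx harvest box", the head is "box" (specifically "harvest box") and the modifier is "island lynx".
Within "island lynx", the head is "lynx" and the modifier is "island".
Within "harvest box", the head is "box" and the modifier is "harvest".
Assembled: [[slate gate] [[[island lynx] [harvest box]] weaver]].

[[slate gate] [[[island lynx] [harvest box]] weaver]]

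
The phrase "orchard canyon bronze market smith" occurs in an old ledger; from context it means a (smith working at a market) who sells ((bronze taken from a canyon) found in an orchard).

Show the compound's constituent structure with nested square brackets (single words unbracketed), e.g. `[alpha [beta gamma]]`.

The outermost head in the paraphrase is "smith" (specifically "market smith"), modified by "orchard canyon bronze".
Inside "orchard canyon bronze": head "bronze" (specifically "canyon bronze"), modifier "orchard".
Inside "canyon bronze": head "bronze", modifier "canyon".
Inside "market smith": head "smith", modifier "market".
Assembled: [[orchard [canyon bronze]] [market smith]].

[[orchard [canyon bronze]] [market smith]]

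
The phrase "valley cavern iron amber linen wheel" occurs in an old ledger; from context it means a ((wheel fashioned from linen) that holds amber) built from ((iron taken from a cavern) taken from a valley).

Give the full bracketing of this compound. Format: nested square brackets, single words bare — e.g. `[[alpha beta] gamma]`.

[[valley [cavern iron]] [amber [linen wheel]]]

At the top level: head "wheel" (specifically "amber linen wheel"); modifier "valley cavern iron".
Inside "valley cavern iron": head "iron" (specifically "cavern iron"), modifier "valley".
Inside "cavern iron": head "iron", modifier "cavern".
Inside "amber linen wheel": head "wheel" (specifically "linen wheel"), modifier "amber".
Inside "linen wheel": head "wheel", modifier "linen".
So the structure is [[valley [cavern iron]] [amber [linen wheel]]].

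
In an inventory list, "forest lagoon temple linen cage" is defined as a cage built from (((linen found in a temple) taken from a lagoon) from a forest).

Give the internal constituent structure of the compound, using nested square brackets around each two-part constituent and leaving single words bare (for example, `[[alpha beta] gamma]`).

Whole compound: head "cage", modifier "forest lagoon temple linen".
Inside "forest lagoon temple linen": head "linen" (specifically "lagoon temple linen"), modifier "forest".
Inside "lagoon temple linen": head "linen" (specifically "temple linen"), modifier "lagoon".
Inside "temple linen": head "linen", modifier "temple".
So the structure is [[forest [lagoon [temple linen]]] cage].

[[forest [lagoon [temple linen]]] cage]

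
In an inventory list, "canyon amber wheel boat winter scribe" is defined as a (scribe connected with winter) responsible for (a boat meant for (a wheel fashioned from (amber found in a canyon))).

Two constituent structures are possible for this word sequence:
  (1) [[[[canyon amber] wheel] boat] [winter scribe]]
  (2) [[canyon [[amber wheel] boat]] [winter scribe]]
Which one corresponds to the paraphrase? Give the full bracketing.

The paraphrase's head is the "scribe" part ("winter scribe"); its modifier is "canyon amber wheel boat".
That top-level split, carried through the inner groups, gives [[[[canyon amber] wheel] boat] [winter scribe]].

[[[[canyon amber] wheel] boat] [winter scribe]]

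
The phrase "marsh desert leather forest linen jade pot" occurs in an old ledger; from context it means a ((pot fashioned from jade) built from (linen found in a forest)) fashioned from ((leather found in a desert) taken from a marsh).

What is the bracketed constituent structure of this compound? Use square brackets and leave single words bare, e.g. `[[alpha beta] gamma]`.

[[marsh [desert leather]] [[forest linen] [jade pot]]]

At the top level: head "pot" (specifically "forest linen jade pot"); modifier "marsh desert leather".
"marsh desert leather" → head "leather" (specifically "desert leather"), modifier "marsh".
"desert leather" → head "leather", modifier "desert".
"forest linen jade pot" → head "pot" (specifically "jade pot"), modifier "forest linen".
"forest linen" → head "linen", modifier "forest".
"jade pot" → head "pot", modifier "jade".
Putting it together: [[marsh [desert leather]] [[forest linen] [jade pot]]].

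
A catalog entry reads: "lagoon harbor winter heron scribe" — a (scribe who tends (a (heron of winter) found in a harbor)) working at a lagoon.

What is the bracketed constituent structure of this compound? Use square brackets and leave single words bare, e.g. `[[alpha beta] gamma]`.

The outermost head in the paraphrase is "scribe" (specifically "harbor winter heron scribe"), modified by "lagoon".
Within "harbor winter heron scribe", the head is "scribe" and the modifier is "harbor winter heron".
Within "harbor winter heron", the head is "heron" (specifically "winter heron") and the modifier is "harbor".
Within "winter heron", the head is "heron" and the modifier is "winter".
So the structure is [lagoon [[harbor [winter heron]] scribe]].

[lagoon [[harbor [winter heron]] scribe]]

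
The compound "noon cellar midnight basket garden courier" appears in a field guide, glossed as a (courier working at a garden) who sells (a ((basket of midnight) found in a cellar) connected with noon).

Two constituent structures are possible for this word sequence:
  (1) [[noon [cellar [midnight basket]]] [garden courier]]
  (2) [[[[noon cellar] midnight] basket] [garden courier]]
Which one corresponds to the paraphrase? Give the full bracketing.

[[noon [cellar [midnight basket]]] [garden courier]]

The paraphrase's head is the "courier" part ("garden courier"); its modifier is "noon cellar midnight basket".
That top-level split, carried through the inner groups, gives [[noon [cellar [midnight basket]]] [garden courier]].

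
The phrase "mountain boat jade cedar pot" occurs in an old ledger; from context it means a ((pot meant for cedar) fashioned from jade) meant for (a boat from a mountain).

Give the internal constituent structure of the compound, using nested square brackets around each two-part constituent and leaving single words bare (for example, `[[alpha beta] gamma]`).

The outermost head in the paraphrase is "pot" (specifically "jade cedar pot"), modified by "mountain boat".
Inside "mountain boat": head "boat", modifier "mountain".
Inside "jade cedar pot": head "pot" (specifically "cedar pot"), modifier "jade".
Inside "cedar pot": head "pot", modifier "cedar".
Putting it together: [[mountain boat] [jade [cedar pot]]].

[[mountain boat] [jade [cedar pot]]]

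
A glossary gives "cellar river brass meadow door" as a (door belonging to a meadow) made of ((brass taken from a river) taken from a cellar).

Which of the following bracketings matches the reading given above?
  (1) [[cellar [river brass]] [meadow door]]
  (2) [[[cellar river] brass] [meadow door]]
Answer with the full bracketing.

[[cellar [river brass]] [meadow door]]

The paraphrase's head is the "door" part ("meadow door"); its modifier is "cellar river brass".
That top-level split, carried through the inner groups, gives [[cellar [river brass]] [meadow door]].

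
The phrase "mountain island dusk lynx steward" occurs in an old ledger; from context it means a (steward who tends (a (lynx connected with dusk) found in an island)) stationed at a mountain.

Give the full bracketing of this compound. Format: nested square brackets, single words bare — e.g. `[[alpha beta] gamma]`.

At the top level: head "steward" (specifically "island dusk lynx steward"); modifier "mountain".
Inside "island dusk lynx steward": head "steward", modifier "island dusk lynx".
Inside "island dusk lynx": head "lynx" (specifically "dusk lynx"), modifier "island".
Inside "dusk lynx": head "lynx", modifier "dusk".
So the structure is [mountain [[island [dusk lynx]] steward]].

[mountain [[island [dusk lynx]] steward]]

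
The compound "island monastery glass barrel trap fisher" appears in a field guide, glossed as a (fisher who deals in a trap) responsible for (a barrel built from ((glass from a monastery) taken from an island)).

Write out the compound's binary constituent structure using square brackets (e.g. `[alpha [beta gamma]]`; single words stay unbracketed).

At the top level: head "fisher" (specifically "trap fisher"); modifier "island monastery glass barrel".
Within "island monastery glass barrel", the head is "barrel" and the modifier is "island monastery glass".
Within "island monastery glass", the head is "glass" (specifically "monastery glass") and the modifier is "island".
Within "monastery glass", the head is "glass" and the modifier is "monastery".
Within "trap fisher", the head is "fisher" and the modifier is "trap".
So the structure is [[[island [monastery glass]] barrel] [trap fisher]].

[[[island [monastery glass]] barrel] [trap fisher]]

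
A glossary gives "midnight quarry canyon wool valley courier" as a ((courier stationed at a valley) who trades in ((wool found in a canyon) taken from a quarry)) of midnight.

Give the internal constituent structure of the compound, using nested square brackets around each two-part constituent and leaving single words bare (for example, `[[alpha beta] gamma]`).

Overall it is a kind of courier (specifically "quarry canyon wool valley courier"); the modifier is "midnight".
Inside "quarry canyon wool valley courier": head "courier" (specifically "valley courier"), modifier "quarry canyon wool".
Inside "quarry canyon wool": head "wool" (specifically "canyon wool"), modifier "quarry".
Inside "canyon wool": head "wool", modifier "canyon".
Inside "valley courier": head "courier", modifier "valley".
Assembled: [midnight [[quarry [canyon wool]] [valley courier]]].

[midnight [[quarry [canyon wool]] [valley courier]]]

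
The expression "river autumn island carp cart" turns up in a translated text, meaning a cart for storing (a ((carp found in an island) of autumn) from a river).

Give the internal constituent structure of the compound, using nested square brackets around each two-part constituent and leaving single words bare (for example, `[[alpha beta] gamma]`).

[[river [autumn [island carp]]] cart]

At the top level: head "cart"; modifier "river autumn island carp".
Within "river autumn island carp", the head is "carp" (specifically "autumn island carp") and the modifier is "river".
Within "autumn island carp", the head is "carp" (specifically "island carp") and the modifier is "autumn".
Within "island carp", the head is "carp" and the modifier is "island".
So the structure is [[river [autumn [island carp]]] cart].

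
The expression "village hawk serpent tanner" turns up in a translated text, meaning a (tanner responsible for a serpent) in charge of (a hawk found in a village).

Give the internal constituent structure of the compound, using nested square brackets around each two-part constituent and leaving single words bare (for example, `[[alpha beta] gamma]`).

At the top level: head "tanner" (specifically "serpent tanner"); modifier "village hawk".
Within "village hawk", the head is "hawk" and the modifier is "village".
Within "serpent tanner", the head is "tanner" and the modifier is "serpent".
So the structure is [[village hawk] [serpent tanner]].

[[village hawk] [serpent tanner]]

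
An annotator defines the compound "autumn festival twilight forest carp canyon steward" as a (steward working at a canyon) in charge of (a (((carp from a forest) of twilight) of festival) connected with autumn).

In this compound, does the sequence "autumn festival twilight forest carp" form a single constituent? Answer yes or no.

yes

The paraphrase groups the words so that "autumn festival twilight forest carp" is one unit: it corresponds to a single parenthesized sub-phrase.
The full structure is [[autumn [festival [twilight [forest carp]]]] [canyon steward]], in which [autumn festival twilight forest carp] is a constituent.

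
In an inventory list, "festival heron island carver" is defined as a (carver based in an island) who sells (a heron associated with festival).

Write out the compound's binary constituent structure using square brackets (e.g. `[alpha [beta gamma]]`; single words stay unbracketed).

Whole compound: head "carver" (specifically "island carver"), modifier "festival heron".
Within "festival heron", the head is "heron" and the modifier is "festival".
Within "island carver", the head is "carver" and the modifier is "island".
Putting it together: [[festival heron] [island carver]].

[[festival heron] [island carver]]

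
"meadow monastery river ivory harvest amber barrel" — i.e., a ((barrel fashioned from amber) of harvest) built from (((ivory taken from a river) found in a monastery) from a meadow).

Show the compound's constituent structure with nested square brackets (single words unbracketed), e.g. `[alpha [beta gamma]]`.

At the top level: head "barrel" (specifically "harvest amber barrel"); modifier "meadow monastery river ivory".
Inside "meadow monastery river ivory": head "ivory" (specifically "monastery river ivory"), modifier "meadow".
Inside "monastery river ivory": head "ivory" (specifically "river ivory"), modifier "monastery".
Inside "river ivory": head "ivory", modifier "river".
Inside "harvest amber barrel": head "barrel" (specifically "amber barrel"), modifier "harvest".
Inside "amber barrel": head "barrel", modifier "amber".
Assembled: [[meadow [monastery [river ivory]]] [harvest [amber barrel]]].

[[meadow [monastery [river ivory]]] [harvest [amber barrel]]]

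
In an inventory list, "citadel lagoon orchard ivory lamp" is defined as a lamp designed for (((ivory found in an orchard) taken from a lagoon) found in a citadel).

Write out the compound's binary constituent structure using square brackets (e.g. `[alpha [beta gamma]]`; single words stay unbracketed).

Whole compound: head "lamp", modifier "citadel lagoon orchard ivory".
Within "citadel lagoon orchard ivory", the head is "ivory" (specifically "lagoon orchard ivory") and the modifier is "citadel".
Within "lagoon orchard ivory", the head is "ivory" (specifically "orchard ivory") and the modifier is "lagoon".
Within "orchard ivory", the head is "ivory" and the modifier is "orchard".
So the structure is [[citadel [lagoon [orchard ivory]]] lamp].

[[citadel [lagoon [orchard ivory]]] lamp]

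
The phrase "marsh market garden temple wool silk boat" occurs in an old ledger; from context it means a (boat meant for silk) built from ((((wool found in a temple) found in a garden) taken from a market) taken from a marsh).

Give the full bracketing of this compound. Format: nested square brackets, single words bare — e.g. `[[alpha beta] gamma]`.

[[marsh [market [garden [temple wool]]]] [silk boat]]

Overall it is a kind of boat (specifically "silk boat"); the modifier is "marsh market garden temple wool".
"marsh market garden temple wool" → head "wool" (specifically "market garden temple wool"), modifier "marsh".
"market garden temple wool" → head "wool" (specifically "garden temple wool"), modifier "market".
"garden temple wool" → head "wool" (specifically "temple wool"), modifier "garden".
"temple wool" → head "wool", modifier "temple".
"silk boat" → head "boat", modifier "silk".
Putting it together: [[marsh [market [garden [temple wool]]]] [silk boat]].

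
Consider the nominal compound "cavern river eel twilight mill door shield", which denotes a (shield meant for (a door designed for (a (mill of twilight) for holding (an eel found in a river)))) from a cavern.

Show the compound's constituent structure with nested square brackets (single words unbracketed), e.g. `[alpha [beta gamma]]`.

Overall it is a kind of shield (specifically "river eel twilight mill door shield"); the modifier is "cavern".
Within "river eel twilight mill door shield", the head is "shield" and the modifier is "river eel twilight mill door".
Within "river eel twilight mill door", the head is "door" and the modifier is "river eel twilight mill".
Within "river eel twilight mill", the head is "mill" (specifically "twilight mill") and the modifier is "river eel".
Within "river eel", the head is "eel" and the modifier is "river".
Within "twilight mill", the head is "mill" and the modifier is "twilight".
So the structure is [cavern [[[[river eel] [twilight mill]] door] shield]].

[cavern [[[[river eel] [twilight mill]] door] shield]]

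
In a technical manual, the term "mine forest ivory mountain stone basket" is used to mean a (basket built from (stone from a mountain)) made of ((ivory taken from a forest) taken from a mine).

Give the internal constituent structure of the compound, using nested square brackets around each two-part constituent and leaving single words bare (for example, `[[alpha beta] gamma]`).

[[mine [forest ivory]] [[mountain stone] basket]]

At the top level: head "basket" (specifically "mountain stone basket"); modifier "mine forest ivory".
Inside "mine forest ivory": head "ivory" (specifically "forest ivory"), modifier "mine".
Inside "forest ivory": head "ivory", modifier "forest".
Inside "mountain stone basket": head "basket", modifier "mountain stone".
Inside "mountain stone": head "stone", modifier "mountain".
Assembled: [[mine [forest ivory]] [[mountain stone] basket]].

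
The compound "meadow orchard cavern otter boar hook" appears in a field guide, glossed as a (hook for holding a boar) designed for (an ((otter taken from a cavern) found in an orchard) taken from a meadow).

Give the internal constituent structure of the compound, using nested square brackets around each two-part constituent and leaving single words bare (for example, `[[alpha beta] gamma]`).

Whole compound: head "hook" (specifically "boar hook"), modifier "meadow orchard cavern otter".
Within "meadow orchard cavern otter", the head is "otter" (specifically "orchard cavern otter") and the modifier is "meadow".
Within "orchard cavern otter", the head is "otter" (specifically "cavern otter") and the modifier is "orchard".
Within "cavern otter", the head is "otter" and the modifier is "cavern".
Within "boar hook", the head is "hook" and the modifier is "boar".
Assembled: [[meadow [orchard [cavern otter]]] [boar hook]].

[[meadow [orchard [cavern otter]]] [boar hook]]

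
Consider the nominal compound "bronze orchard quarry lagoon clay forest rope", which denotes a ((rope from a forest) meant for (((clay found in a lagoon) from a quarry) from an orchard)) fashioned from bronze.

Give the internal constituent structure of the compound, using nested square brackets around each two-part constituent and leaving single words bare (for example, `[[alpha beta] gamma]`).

At the top level: head "rope" (specifically "orchard quarry lagoon clay forest rope"); modifier "bronze".
Within "orchard quarry lagoon clay forest rope", the head is "rope" (specifically "forest rope") and the modifier is "orchard quarry lagoon clay".
Within "orchard quarry lagoon clay", the head is "clay" (specifically "quarry lagoon clay") and the modifier is "orchard".
Within "quarry lagoon clay", the head is "clay" (specifically "lagoon clay") and the modifier is "quarry".
Within "lagoon clay", the head is "clay" and the modifier is "lagoon".
Within "forest rope", the head is "rope" and the modifier is "forest".
Putting it together: [bronze [[orchard [quarry [lagoon clay]]] [forest rope]]].

[bronze [[orchard [quarry [lagoon clay]]] [forest rope]]]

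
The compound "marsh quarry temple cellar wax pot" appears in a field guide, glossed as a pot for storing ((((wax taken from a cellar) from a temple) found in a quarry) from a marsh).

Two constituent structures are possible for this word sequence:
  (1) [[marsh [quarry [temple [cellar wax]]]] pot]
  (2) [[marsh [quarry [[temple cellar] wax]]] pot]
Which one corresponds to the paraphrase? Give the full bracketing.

The paraphrase's head is the "pot" part ("pot"); its modifier is "marsh quarry temple cellar wax".
That top-level split, carried through the inner groups, gives [[marsh [quarry [temple [cellar wax]]]] pot].

[[marsh [quarry [temple [cellar wax]]]] pot]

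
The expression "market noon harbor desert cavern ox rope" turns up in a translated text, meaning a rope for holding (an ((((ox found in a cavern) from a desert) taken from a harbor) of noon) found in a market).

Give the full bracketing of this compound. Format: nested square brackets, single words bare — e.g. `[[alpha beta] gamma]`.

At the top level: head "rope"; modifier "market noon harbor desert cavern ox".
Inside "market noon harbor desert cavern ox": head "ox" (specifically "noon harbor desert cavern ox"), modifier "market".
Inside "noon harbor desert cavern ox": head "ox" (specifically "harbor desert cavern ox"), modifier "noon".
Inside "harbor desert cavern ox": head "ox" (specifically "desert cavern ox"), modifier "harbor".
Inside "desert cavern ox": head "ox" (specifically "cavern ox"), modifier "desert".
Inside "cavern ox": head "ox", modifier "cavern".
So the structure is [[market [noon [harbor [desert [cavern ox]]]]] rope].

[[market [noon [harbor [desert [cavern ox]]]]] rope]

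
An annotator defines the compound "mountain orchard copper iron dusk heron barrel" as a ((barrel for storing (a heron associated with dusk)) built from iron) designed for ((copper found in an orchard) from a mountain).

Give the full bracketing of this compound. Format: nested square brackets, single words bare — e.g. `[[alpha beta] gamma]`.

The outermost head in the paraphrase is "barrel" (specifically "iron dusk heron barrel"), modified by "mountain orchard copper".
Inside "mountain orchard copper": head "copper" (specifically "orchard copper"), modifier "mountain".
Inside "orchard copper": head "copper", modifier "orchard".
Inside "iron dusk heron barrel": head "barrel" (specifically "dusk heron barrel"), modifier "iron".
Inside "dusk heron barrel": head "barrel", modifier "dusk heron".
Inside "dusk heron": head "heron", modifier "dusk".
Putting it together: [[mountain [orchard copper]] [iron [[dusk heron] barrel]]].

[[mountain [orchard copper]] [iron [[dusk heron] barrel]]]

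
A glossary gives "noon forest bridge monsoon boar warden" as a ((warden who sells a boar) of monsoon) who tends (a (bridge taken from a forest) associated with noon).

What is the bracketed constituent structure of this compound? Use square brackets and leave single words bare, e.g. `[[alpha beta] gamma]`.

Whole compound: head "warden" (specifically "monsoon boar warden"), modifier "noon forest bridge".
Inside "noon forest bridge": head "bridge" (specifically "forest bridge"), modifier "noon".
Inside "forest bridge": head "bridge", modifier "forest".
Inside "monsoon boar warden": head "warden" (specifically "boar warden"), modifier "monsoon".
Inside "boar warden": head "warden", modifier "boar".
Assembled: [[noon [forest bridge]] [monsoon [boar warden]]].

[[noon [forest bridge]] [monsoon [boar warden]]]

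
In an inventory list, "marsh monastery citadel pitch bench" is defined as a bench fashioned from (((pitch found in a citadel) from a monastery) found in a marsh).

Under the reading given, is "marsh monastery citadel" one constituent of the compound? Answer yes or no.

no

The top-level split is [marsh monastery citadel pitch] [bench]; the full structure is [[marsh [monastery [citadel pitch]]] bench].
"marsh monastery citadel" straddles a constituent boundary, so it is not a single unit.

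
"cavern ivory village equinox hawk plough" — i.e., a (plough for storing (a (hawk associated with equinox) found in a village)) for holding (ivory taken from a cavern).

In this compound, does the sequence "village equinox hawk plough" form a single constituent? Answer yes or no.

The paraphrase groups the words so that "village equinox hawk plough" is one unit: it corresponds to a single parenthesized sub-phrase.
The full structure is [[cavern ivory] [[village [equinox hawk]] plough]], in which [village equinox hawk plough] is a constituent.

yes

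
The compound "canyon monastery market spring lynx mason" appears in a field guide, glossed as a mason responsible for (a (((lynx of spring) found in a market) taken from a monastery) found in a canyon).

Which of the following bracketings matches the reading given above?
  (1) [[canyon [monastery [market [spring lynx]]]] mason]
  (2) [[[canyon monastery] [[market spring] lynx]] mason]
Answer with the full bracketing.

The paraphrase's head is the "mason" part ("mason"); its modifier is "canyon monastery market spring lynx".
That top-level split, carried through the inner groups, gives [[canyon [monastery [market [spring lynx]]]] mason].

[[canyon [monastery [market [spring lynx]]]] mason]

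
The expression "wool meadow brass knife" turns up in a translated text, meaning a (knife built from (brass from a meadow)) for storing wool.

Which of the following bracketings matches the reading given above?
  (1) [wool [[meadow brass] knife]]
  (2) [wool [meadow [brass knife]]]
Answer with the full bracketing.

The paraphrase's head is the "knife" part ("meadow brass knife"); its modifier is "wool".
That top-level split, carried through the inner groups, gives [wool [[meadow brass] knife]].

[wool [[meadow brass] knife]]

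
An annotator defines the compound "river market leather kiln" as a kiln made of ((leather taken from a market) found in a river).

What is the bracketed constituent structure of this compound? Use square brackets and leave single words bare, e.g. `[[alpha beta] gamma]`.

At the top level: head "kiln"; modifier "river market leather".
"river market leather" → head "leather" (specifically "market leather"), modifier "river".
"market leather" → head "leather", modifier "market".
Putting it together: [[river [market leather]] kiln].

[[river [market leather]] kiln]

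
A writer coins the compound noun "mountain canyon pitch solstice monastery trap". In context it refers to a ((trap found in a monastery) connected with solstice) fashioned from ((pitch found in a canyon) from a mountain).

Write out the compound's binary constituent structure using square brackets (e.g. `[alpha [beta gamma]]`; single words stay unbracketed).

At the top level: head "trap" (specifically "solstice monastery trap"); modifier "mountain canyon pitch".
Within "mountain canyon pitch", the head is "pitch" (specifically "canyon pitch") and the modifier is "mountain".
Within "canyon pitch", the head is "pitch" and the modifier is "canyon".
Within "solstice monastery trap", the head is "trap" (specifically "monastery trap") and the modifier is "solstice".
Within "monastery trap", the head is "trap" and the modifier is "monastery".
So the structure is [[mountain [canyon pitch]] [solstice [monastery trap]]].

[[mountain [canyon pitch]] [solstice [monastery trap]]]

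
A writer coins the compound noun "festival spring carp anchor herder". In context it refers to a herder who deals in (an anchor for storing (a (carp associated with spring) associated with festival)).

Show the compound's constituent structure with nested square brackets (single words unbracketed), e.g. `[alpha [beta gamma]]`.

[[[festival [spring carp]] anchor] herder]

Whole compound: head "herder", modifier "festival spring carp anchor".
Within "festival spring carp anchor", the head is "anchor" and the modifier is "festival spring carp".
Within "festival spring carp", the head is "carp" (specifically "spring carp") and the modifier is "festival".
Within "spring carp", the head is "carp" and the modifier is "spring".
So the structure is [[[festival [spring carp]] anchor] herder].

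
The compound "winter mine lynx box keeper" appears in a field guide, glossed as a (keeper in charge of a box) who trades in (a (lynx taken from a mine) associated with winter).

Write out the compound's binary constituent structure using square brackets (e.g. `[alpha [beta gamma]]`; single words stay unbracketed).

[[winter [mine lynx]] [box keeper]]

The outermost head in the paraphrase is "keeper" (specifically "box keeper"), modified by "winter mine lynx".
Inside "winter mine lynx": head "lynx" (specifically "mine lynx"), modifier "winter".
Inside "mine lynx": head "lynx", modifier "mine".
Inside "box keeper": head "keeper", modifier "box".
Putting it together: [[winter [mine lynx]] [box keeper]].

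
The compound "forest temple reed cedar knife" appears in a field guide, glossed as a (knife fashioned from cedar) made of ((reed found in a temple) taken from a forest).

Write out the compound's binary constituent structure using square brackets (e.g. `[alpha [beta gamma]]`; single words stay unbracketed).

[[forest [temple reed]] [cedar knife]]

The outermost head in the paraphrase is "knife" (specifically "cedar knife"), modified by "forest temple reed".
"forest temple reed" → head "reed" (specifically "temple reed"), modifier "forest".
"temple reed" → head "reed", modifier "temple".
"cedar knife" → head "knife", modifier "cedar".
Putting it together: [[forest [temple reed]] [cedar knife]].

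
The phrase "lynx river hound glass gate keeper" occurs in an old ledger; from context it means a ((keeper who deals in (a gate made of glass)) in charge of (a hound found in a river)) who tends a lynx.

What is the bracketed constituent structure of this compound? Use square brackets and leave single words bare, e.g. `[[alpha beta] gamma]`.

[lynx [[river hound] [[glass gate] keeper]]]

Overall it is a kind of keeper (specifically "river hound glass gate keeper"); the modifier is "lynx".
Within "river hound glass gate keeper", the head is "keeper" (specifically "glass gate keeper") and the modifier is "river hound".
Within "river hound", the head is "hound" and the modifier is "river".
Within "glass gate keeper", the head is "keeper" and the modifier is "glass gate".
Within "glass gate", the head is "gate" and the modifier is "glass".
Putting it together: [lynx [[river hound] [[glass gate] keeper]]].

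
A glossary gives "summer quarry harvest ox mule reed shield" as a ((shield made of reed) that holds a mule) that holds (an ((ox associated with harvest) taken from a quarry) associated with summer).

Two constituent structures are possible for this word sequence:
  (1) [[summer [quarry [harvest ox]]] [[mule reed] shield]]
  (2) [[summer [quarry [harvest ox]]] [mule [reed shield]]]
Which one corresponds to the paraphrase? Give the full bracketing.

[[summer [quarry [harvest ox]]] [mule [reed shield]]]

The paraphrase's head is the "shield" part ("mule reed shield"); its modifier is "summer quarry harvest ox".
That top-level split, carried through the inner groups, gives [[summer [quarry [harvest ox]]] [mule [reed shield]]].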